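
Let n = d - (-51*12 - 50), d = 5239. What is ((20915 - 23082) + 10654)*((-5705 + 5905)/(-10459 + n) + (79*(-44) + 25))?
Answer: -66749652423/2279 ≈ -2.9289e+7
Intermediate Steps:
n = 5901 (n = 5239 - (-51*12 - 50) = 5239 - (-612 - 50) = 5239 - 1*(-662) = 5239 + 662 = 5901)
((20915 - 23082) + 10654)*((-5705 + 5905)/(-10459 + n) + (79*(-44) + 25)) = ((20915 - 23082) + 10654)*((-5705 + 5905)/(-10459 + 5901) + (79*(-44) + 25)) = (-2167 + 10654)*(200/(-4558) + (-3476 + 25)) = 8487*(200*(-1/4558) - 3451) = 8487*(-100/2279 - 3451) = 8487*(-7864929/2279) = -66749652423/2279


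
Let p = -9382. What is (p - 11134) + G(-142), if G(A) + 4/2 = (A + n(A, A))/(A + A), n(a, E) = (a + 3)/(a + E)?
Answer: -1654859619/80656 ≈ -20518.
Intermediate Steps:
n(a, E) = (3 + a)/(E + a)
G(A) = -2 + (A + (3 + A)/(2*A))/(2*A) (G(A) = -2 + (A + (3 + A)/(A + A))/(A + A) = -2 + (A + (3 + A)/((2*A)))/((2*A)) = -2 + (A + (1/(2*A))*(3 + A))*(1/(2*A)) = -2 + (A + (3 + A)/(2*A))*(1/(2*A)) = -2 + (A + (3 + A)/(2*A))/(2*A))
(p - 11134) + G(-142) = (-9382 - 11134) + (¼)*(3 - 142 - 6*(-142)²)/(-142)² = -20516 + (¼)*(1/20164)*(3 - 142 - 6*20164) = -20516 + (¼)*(1/20164)*(3 - 142 - 120984) = -20516 + (¼)*(1/20164)*(-121123) = -20516 - 121123/80656 = -1654859619/80656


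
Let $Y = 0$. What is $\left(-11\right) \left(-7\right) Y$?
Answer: $0$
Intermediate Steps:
$\left(-11\right) \left(-7\right) Y = \left(-11\right) \left(-7\right) 0 = 77 \cdot 0 = 0$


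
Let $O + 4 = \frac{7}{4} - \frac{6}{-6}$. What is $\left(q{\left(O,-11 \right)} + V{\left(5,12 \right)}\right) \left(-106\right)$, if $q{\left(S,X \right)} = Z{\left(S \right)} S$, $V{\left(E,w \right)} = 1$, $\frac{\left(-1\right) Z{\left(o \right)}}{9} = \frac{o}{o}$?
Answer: $- \frac{2597}{2} \approx -1298.5$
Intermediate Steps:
$Z{\left(o \right)} = -9$ ($Z{\left(o \right)} = - 9 \frac{o}{o} = \left(-9\right) 1 = -9$)
$O = - \frac{5}{4}$ ($O = -4 + \left(\frac{7}{4} - \frac{6}{-6}\right) = -4 + \left(7 \cdot \frac{1}{4} - -1\right) = -4 + \left(\frac{7}{4} + 1\right) = -4 + \frac{11}{4} = - \frac{5}{4} \approx -1.25$)
$q{\left(S,X \right)} = - 9 S$
$\left(q{\left(O,-11 \right)} + V{\left(5,12 \right)}\right) \left(-106\right) = \left(\left(-9\right) \left(- \frac{5}{4}\right) + 1\right) \left(-106\right) = \left(\frac{45}{4} + 1\right) \left(-106\right) = \frac{49}{4} \left(-106\right) = - \frac{2597}{2}$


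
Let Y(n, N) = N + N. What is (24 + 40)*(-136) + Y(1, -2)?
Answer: -8708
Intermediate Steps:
Y(n, N) = 2*N
(24 + 40)*(-136) + Y(1, -2) = (24 + 40)*(-136) + 2*(-2) = 64*(-136) - 4 = -8704 - 4 = -8708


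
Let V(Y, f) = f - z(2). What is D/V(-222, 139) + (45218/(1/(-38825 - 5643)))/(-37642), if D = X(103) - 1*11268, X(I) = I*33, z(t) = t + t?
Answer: 45192598057/846945 ≈ 53360.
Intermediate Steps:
z(t) = 2*t
V(Y, f) = -4 + f (V(Y, f) = f - 2*2 = f - 1*4 = f - 4 = -4 + f)
X(I) = 33*I
D = -7869 (D = 33*103 - 1*11268 = 3399 - 11268 = -7869)
D/V(-222, 139) + (45218/(1/(-38825 - 5643)))/(-37642) = -7869/(-4 + 139) + (45218/(1/(-38825 - 5643)))/(-37642) = -7869/135 + (45218/(1/(-44468)))*(-1/37642) = -7869*1/135 + (45218/(-1/44468))*(-1/37642) = -2623/45 + (45218*(-44468))*(-1/37642) = -2623/45 - 2010754024*(-1/37642) = -2623/45 + 1005377012/18821 = 45192598057/846945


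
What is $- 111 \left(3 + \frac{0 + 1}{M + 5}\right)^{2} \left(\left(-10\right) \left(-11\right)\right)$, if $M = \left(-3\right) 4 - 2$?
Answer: $- \frac{2751320}{27} \approx -1.019 \cdot 10^{5}$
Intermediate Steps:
$M = -14$ ($M = -12 - 2 = -14$)
$- 111 \left(3 + \frac{0 + 1}{M + 5}\right)^{2} \left(\left(-10\right) \left(-11\right)\right) = - 111 \left(3 + \frac{0 + 1}{-14 + 5}\right)^{2} \left(\left(-10\right) \left(-11\right)\right) = - 111 \left(3 + 1 \frac{1}{-9}\right)^{2} \cdot 110 = - 111 \left(3 + 1 \left(- \frac{1}{9}\right)\right)^{2} \cdot 110 = - 111 \left(3 - \frac{1}{9}\right)^{2} \cdot 110 = - 111 \left(\frac{26}{9}\right)^{2} \cdot 110 = \left(-111\right) \frac{676}{81} \cdot 110 = \left(- \frac{25012}{27}\right) 110 = - \frac{2751320}{27}$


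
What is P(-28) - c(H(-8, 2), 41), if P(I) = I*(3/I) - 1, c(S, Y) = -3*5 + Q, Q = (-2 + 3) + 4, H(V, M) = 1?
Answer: 12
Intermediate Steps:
Q = 5 (Q = 1 + 4 = 5)
c(S, Y) = -10 (c(S, Y) = -3*5 + 5 = -15 + 5 = -10)
P(I) = 2 (P(I) = 3 - 1 = 2)
P(-28) - c(H(-8, 2), 41) = 2 - 1*(-10) = 2 + 10 = 12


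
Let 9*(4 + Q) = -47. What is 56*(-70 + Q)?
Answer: -39928/9 ≈ -4436.4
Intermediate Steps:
Q = -83/9 (Q = -4 + (⅑)*(-47) = -4 - 47/9 = -83/9 ≈ -9.2222)
56*(-70 + Q) = 56*(-70 - 83/9) = 56*(-713/9) = -39928/9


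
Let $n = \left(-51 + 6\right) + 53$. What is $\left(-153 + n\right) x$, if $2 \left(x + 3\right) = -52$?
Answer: $4205$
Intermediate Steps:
$x = -29$ ($x = -3 + \frac{1}{2} \left(-52\right) = -3 - 26 = -29$)
$n = 8$ ($n = -45 + 53 = 8$)
$\left(-153 + n\right) x = \left(-153 + 8\right) \left(-29\right) = \left(-145\right) \left(-29\right) = 4205$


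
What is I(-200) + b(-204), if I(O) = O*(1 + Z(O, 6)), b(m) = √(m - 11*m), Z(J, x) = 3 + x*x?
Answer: -8000 + 2*√510 ≈ -7954.8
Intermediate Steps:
Z(J, x) = 3 + x²
b(m) = √10*√(-m) (b(m) = √(-10*m) = √10*√(-m))
I(O) = 40*O (I(O) = O*(1 + (3 + 6²)) = O*(1 + (3 + 36)) = O*(1 + 39) = O*40 = 40*O)
I(-200) + b(-204) = 40*(-200) + √10*√(-1*(-204)) = -8000 + √10*√204 = -8000 + √10*(2*√51) = -8000 + 2*√510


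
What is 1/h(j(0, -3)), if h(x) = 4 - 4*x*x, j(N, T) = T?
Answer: -1/32 ≈ -0.031250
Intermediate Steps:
h(x) = 4 - 4*x²
1/h(j(0, -3)) = 1/(4 - 4*(-3)²) = 1/(4 - 4*9) = 1/(4 - 36) = 1/(-32) = -1/32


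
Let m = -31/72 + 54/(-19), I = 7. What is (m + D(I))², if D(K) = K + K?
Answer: 215355625/1871424 ≈ 115.08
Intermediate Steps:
D(K) = 2*K
m = -4477/1368 (m = -31*1/72 + 54*(-1/19) = -31/72 - 54/19 = -4477/1368 ≈ -3.2727)
(m + D(I))² = (-4477/1368 + 2*7)² = (-4477/1368 + 14)² = (14675/1368)² = 215355625/1871424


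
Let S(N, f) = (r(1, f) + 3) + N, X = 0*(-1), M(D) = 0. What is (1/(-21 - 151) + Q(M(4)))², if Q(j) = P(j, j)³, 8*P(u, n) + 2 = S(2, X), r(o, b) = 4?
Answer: 213773641/484704256 ≈ 0.44104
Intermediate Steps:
X = 0
S(N, f) = 7 + N (S(N, f) = (4 + 3) + N = 7 + N)
P(u, n) = 7/8 (P(u, n) = -¼ + (7 + 2)/8 = -¼ + (⅛)*9 = -¼ + 9/8 = 7/8)
Q(j) = 343/512 (Q(j) = (7/8)³ = 343/512)
(1/(-21 - 151) + Q(M(4)))² = (1/(-21 - 151) + 343/512)² = (1/(-172) + 343/512)² = (-1/172 + 343/512)² = (14621/22016)² = 213773641/484704256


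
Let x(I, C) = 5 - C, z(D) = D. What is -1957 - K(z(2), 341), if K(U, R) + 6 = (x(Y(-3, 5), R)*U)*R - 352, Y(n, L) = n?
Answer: 227553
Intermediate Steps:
K(U, R) = -358 + R*U*(5 - R) (K(U, R) = -6 + (((5 - R)*U)*R - 352) = -6 + ((U*(5 - R))*R - 352) = -6 + (R*U*(5 - R) - 352) = -6 + (-352 + R*U*(5 - R)) = -358 + R*U*(5 - R))
-1957 - K(z(2), 341) = -1957 - (-358 - 1*341*2*(-5 + 341)) = -1957 - (-358 - 1*341*2*336) = -1957 - (-358 - 229152) = -1957 - 1*(-229510) = -1957 + 229510 = 227553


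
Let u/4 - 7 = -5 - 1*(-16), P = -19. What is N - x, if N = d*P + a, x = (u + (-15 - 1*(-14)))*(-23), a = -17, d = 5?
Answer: 1521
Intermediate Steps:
u = 72 (u = 28 + 4*(-5 - 1*(-16)) = 28 + 4*(-5 + 16) = 28 + 4*11 = 28 + 44 = 72)
x = -1633 (x = (72 + (-15 - 1*(-14)))*(-23) = (72 + (-15 + 14))*(-23) = (72 - 1)*(-23) = 71*(-23) = -1633)
N = -112 (N = 5*(-19) - 17 = -95 - 17 = -112)
N - x = -112 - 1*(-1633) = -112 + 1633 = 1521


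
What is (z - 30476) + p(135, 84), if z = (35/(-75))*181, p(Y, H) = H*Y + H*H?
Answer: -182467/15 ≈ -12164.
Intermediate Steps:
p(Y, H) = H² + H*Y (p(Y, H) = H*Y + H² = H² + H*Y)
z = -1267/15 (z = (35*(-1/75))*181 = -7/15*181 = -1267/15 ≈ -84.467)
(z - 30476) + p(135, 84) = (-1267/15 - 30476) + 84*(84 + 135) = -458407/15 + 84*219 = -458407/15 + 18396 = -182467/15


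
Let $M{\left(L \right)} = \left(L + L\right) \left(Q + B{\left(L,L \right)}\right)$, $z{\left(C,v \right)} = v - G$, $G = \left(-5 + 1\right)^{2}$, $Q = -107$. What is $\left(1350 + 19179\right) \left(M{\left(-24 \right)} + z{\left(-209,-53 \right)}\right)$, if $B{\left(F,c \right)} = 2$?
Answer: $102049659$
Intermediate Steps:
$G = 16$ ($G = \left(-4\right)^{2} = 16$)
$z{\left(C,v \right)} = -16 + v$ ($z{\left(C,v \right)} = v - 16 = -16 + v$)
$M{\left(L \right)} = - 210 L$ ($M{\left(L \right)} = \left(L + L\right) \left(-107 + 2\right) = 2 L \left(-105\right) = - 210 L$)
$\left(1350 + 19179\right) \left(M{\left(-24 \right)} + z{\left(-209,-53 \right)}\right) = \left(1350 + 19179\right) \left(\left(-210\right) \left(-24\right) - 69\right) = 20529 \left(5040 - 69\right) = 20529 \cdot 4971 = 102049659$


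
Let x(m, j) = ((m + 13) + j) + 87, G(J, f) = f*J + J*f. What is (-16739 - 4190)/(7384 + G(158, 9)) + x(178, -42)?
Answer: 2392879/10228 ≈ 233.95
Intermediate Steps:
G(J, f) = 2*J*f (G(J, f) = J*f + J*f = 2*J*f)
x(m, j) = 100 + j + m (x(m, j) = ((13 + m) + j) + 87 = (13 + j + m) + 87 = 100 + j + m)
(-16739 - 4190)/(7384 + G(158, 9)) + x(178, -42) = (-16739 - 4190)/(7384 + 2*158*9) + (100 - 42 + 178) = -20929/(7384 + 2844) + 236 = -20929/10228 + 236 = 2392879/10228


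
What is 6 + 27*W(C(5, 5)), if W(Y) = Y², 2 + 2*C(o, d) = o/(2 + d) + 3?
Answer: 1266/49 ≈ 25.837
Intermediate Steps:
C(o, d) = ½ + o/(2*(2 + d)) (C(o, d) = -1 + (o/(2 + d) + 3)/2 = -1 + (3 + o/(2 + d))/2 = -1 + (3/2 + o/(2*(2 + d))) = ½ + o/(2*(2 + d)))
6 + 27*W(C(5, 5)) = 6 + 27*((2 + 5 + 5)/(2*(2 + 5)))² = 6 + 27*((½)*12/7)² = 6 + 27*((½)*(⅐)*12)² = 6 + 27*(6/7)² = 6 + 27*(36/49) = 6 + 972/49 = 1266/49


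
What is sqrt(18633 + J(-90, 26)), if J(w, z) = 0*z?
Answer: sqrt(18633) ≈ 136.50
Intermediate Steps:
J(w, z) = 0
sqrt(18633 + J(-90, 26)) = sqrt(18633 + 0) = sqrt(18633)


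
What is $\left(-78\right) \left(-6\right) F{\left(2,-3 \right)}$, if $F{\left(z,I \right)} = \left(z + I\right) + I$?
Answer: $-1872$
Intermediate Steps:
$F{\left(z,I \right)} = z + 2 I$ ($F{\left(z,I \right)} = \left(I + z\right) + I = z + 2 I$)
$\left(-78\right) \left(-6\right) F{\left(2,-3 \right)} = \left(-78\right) \left(-6\right) \left(2 + 2 \left(-3\right)\right) = 468 \left(2 - 6\right) = 468 \left(-4\right) = -1872$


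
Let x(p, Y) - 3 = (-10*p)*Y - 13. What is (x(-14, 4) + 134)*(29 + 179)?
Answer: 142272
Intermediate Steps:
x(p, Y) = -10 - 10*Y*p (x(p, Y) = 3 + ((-10*p)*Y - 13) = 3 + (-10*Y*p - 13) = 3 + (-13 - 10*Y*p) = -10 - 10*Y*p)
(x(-14, 4) + 134)*(29 + 179) = ((-10 - 10*4*(-14)) + 134)*(29 + 179) = ((-10 + 560) + 134)*208 = (550 + 134)*208 = 684*208 = 142272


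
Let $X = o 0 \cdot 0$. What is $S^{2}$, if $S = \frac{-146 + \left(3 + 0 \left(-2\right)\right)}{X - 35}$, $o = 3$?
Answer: $\frac{20449}{1225} \approx 16.693$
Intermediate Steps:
$X = 0$ ($X = 3 \cdot 0 \cdot 0 = 0 \cdot 0 = 0$)
$S = \frac{143}{35}$ ($S = \frac{-146 + \left(3 + 0 \left(-2\right)\right)}{0 - 35} = \frac{-146 + \left(3 + 0\right)}{-35} = \left(-146 + 3\right) \left(- \frac{1}{35}\right) = \left(-143\right) \left(- \frac{1}{35}\right) = \frac{143}{35} \approx 4.0857$)
$S^{2} = \left(\frac{143}{35}\right)^{2} = \frac{20449}{1225}$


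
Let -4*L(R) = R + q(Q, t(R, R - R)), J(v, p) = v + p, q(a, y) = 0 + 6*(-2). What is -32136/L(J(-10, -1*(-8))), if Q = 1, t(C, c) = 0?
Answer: -64272/7 ≈ -9181.7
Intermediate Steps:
q(a, y) = -12 (q(a, y) = 0 - 12 = -12)
J(v, p) = p + v
L(R) = 3 - R/4 (L(R) = -(R - 12)/4 = -(-12 + R)/4 = 3 - R/4)
-32136/L(J(-10, -1*(-8))) = -32136/(3 - (-1*(-8) - 10)/4) = -32136/(3 - (8 - 10)/4) = -32136/(3 - ¼*(-2)) = -32136/(3 + ½) = -32136/7/2 = -32136*2/7 = -64272/7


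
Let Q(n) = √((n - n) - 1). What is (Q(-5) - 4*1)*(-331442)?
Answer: 1325768 - 331442*I ≈ 1.3258e+6 - 3.3144e+5*I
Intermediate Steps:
Q(n) = I (Q(n) = √(0 - 1) = √(-1) = I)
(Q(-5) - 4*1)*(-331442) = (I - 4*1)*(-331442) = (I - 4)*(-331442) = (-4 + I)*(-331442) = 1325768 - 331442*I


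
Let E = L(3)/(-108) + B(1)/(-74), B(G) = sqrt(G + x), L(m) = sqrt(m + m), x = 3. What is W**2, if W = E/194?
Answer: 3313/100162041696 + sqrt(6)/75196728 ≈ 6.5651e-8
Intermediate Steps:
L(m) = sqrt(2)*sqrt(m) (L(m) = sqrt(2*m) = sqrt(2)*sqrt(m))
B(G) = sqrt(3 + G) (B(G) = sqrt(G + 3) = sqrt(3 + G))
E = -1/37 - sqrt(6)/108 (E = (sqrt(2)*sqrt(3))/(-108) + sqrt(3 + 1)/(-74) = sqrt(6)*(-1/108) + sqrt(4)*(-1/74) = -sqrt(6)/108 + 2*(-1/74) = -sqrt(6)/108 - 1/37 = -1/37 - sqrt(6)/108 ≈ -0.049707)
W = -1/7178 - sqrt(6)/20952 (W = (-1/37 - sqrt(6)/108)/194 = (-1/37 - sqrt(6)/108)*(1/194) = -1/7178 - sqrt(6)/20952 ≈ -0.00025622)
W**2 = (-1/7178 - sqrt(6)/20952)**2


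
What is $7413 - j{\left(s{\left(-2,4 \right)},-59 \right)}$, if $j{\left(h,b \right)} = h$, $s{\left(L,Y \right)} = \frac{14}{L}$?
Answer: $7420$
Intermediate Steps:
$7413 - j{\left(s{\left(-2,4 \right)},-59 \right)} = 7413 - \frac{14}{-2} = 7413 - 14 \left(- \frac{1}{2}\right) = 7413 - -7 = 7413 + 7 = 7420$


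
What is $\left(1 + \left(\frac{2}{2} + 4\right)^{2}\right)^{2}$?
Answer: $676$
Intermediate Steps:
$\left(1 + \left(\frac{2}{2} + 4\right)^{2}\right)^{2} = \left(1 + \left(2 \cdot \frac{1}{2} + 4\right)^{2}\right)^{2} = \left(1 + \left(1 + 4\right)^{2}\right)^{2} = \left(1 + 5^{2}\right)^{2} = \left(1 + 25\right)^{2} = 26^{2} = 676$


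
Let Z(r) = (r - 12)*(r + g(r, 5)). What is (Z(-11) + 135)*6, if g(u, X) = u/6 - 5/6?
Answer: 2696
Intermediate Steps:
g(u, X) = -⅚ + u/6 (g(u, X) = u*(⅙) - 5*⅙ = u/6 - ⅚ = -⅚ + u/6)
Z(r) = (-12 + r)*(-⅚ + 7*r/6) (Z(r) = (r - 12)*(r + (-⅚ + r/6)) = (-12 + r)*(-⅚ + 7*r/6))
(Z(-11) + 135)*6 = ((10 - 89/6*(-11) + (7/6)*(-11)²) + 135)*6 = ((10 + 979/6 + (7/6)*121) + 135)*6 = ((10 + 979/6 + 847/6) + 135)*6 = (943/3 + 135)*6 = (1348/3)*6 = 2696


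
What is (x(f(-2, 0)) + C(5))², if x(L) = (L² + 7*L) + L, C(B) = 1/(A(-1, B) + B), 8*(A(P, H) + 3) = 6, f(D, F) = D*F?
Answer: 16/121 ≈ 0.13223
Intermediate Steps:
A(P, H) = -9/4 (A(P, H) = -3 + (⅛)*6 = -3 + ¾ = -9/4)
C(B) = 1/(-9/4 + B)
x(L) = L² + 8*L
(x(f(-2, 0)) + C(5))² = ((-2*0)*(8 - 2*0) + 4/(-9 + 4*5))² = (0*(8 + 0) + 4/(-9 + 20))² = (0*8 + 4/11)² = (0 + 4*(1/11))² = (0 + 4/11)² = (4/11)² = 16/121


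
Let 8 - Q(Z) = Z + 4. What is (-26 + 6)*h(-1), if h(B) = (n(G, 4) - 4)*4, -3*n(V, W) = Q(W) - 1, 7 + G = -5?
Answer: 880/3 ≈ 293.33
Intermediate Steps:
G = -12 (G = -7 - 5 = -12)
Q(Z) = 4 - Z (Q(Z) = 8 - (Z + 4) = 8 - (4 + Z) = 8 + (-4 - Z) = 4 - Z)
n(V, W) = -1 + W/3 (n(V, W) = -((4 - W) - 1)/3 = -(3 - W)/3 = -1 + W/3)
h(B) = -44/3 (h(B) = ((-1 + (1/3)*4) - 4)*4 = ((-1 + 4/3) - 4)*4 = (1/3 - 4)*4 = -11/3*4 = -44/3)
(-26 + 6)*h(-1) = (-26 + 6)*(-44/3) = -20*(-44/3) = 880/3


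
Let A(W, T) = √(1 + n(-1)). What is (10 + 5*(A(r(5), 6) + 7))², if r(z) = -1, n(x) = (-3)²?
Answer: 2275 + 450*√10 ≈ 3698.0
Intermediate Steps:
n(x) = 9
A(W, T) = √10 (A(W, T) = √(1 + 9) = √10)
(10 + 5*(A(r(5), 6) + 7))² = (10 + 5*(√10 + 7))² = (10 + 5*(7 + √10))² = (10 + (35 + 5*√10))² = (45 + 5*√10)²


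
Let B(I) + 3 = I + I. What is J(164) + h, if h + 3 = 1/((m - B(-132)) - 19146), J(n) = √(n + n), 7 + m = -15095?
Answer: -101944/33981 + 2*√82 ≈ 15.111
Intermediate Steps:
m = -15102 (m = -7 - 15095 = -15102)
B(I) = -3 + 2*I (B(I) = -3 + (I + I) = -3 + 2*I)
J(n) = √2*√n (J(n) = √(2*n) = √2*√n)
h = -101944/33981 (h = -3 + 1/((-15102 - (-3 + 2*(-132))) - 19146) = -3 + 1/((-15102 - (-3 - 264)) - 19146) = -3 + 1/((-15102 - 1*(-267)) - 19146) = -3 + 1/((-15102 + 267) - 19146) = -3 + 1/(-14835 - 19146) = -3 + 1/(-33981) = -3 - 1/33981 = -101944/33981 ≈ -3.0000)
J(164) + h = √2*√164 - 101944/33981 = √2*(2*√41) - 101944/33981 = 2*√82 - 101944/33981 = -101944/33981 + 2*√82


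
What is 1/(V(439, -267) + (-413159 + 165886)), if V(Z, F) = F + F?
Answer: -1/247807 ≈ -4.0354e-6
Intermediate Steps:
V(Z, F) = 2*F
1/(V(439, -267) + (-413159 + 165886)) = 1/(2*(-267) + (-413159 + 165886)) = 1/(-534 - 247273) = 1/(-247807) = -1/247807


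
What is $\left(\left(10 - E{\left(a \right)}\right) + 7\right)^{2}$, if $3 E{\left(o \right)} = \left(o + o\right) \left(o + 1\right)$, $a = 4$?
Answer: $\frac{121}{9} \approx 13.444$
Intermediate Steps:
$E{\left(o \right)} = \frac{2 o \left(1 + o\right)}{3}$ ($E{\left(o \right)} = \frac{\left(o + o\right) \left(o + 1\right)}{3} = \frac{2 o \left(1 + o\right)}{3}$)
$\left(\left(10 - E{\left(a \right)}\right) + 7\right)^{2} = \left(\left(10 - \frac{2}{3} \cdot 4 \left(1 + 4\right)\right) + 7\right)^{2} = \left(\left(10 - \frac{2}{3} \cdot 4 \cdot 5\right) + 7\right)^{2} = \left(\left(10 - \frac{40}{3}\right) + 7\right)^{2} = \left(- \frac{10}{3} + 7\right)^{2} = \left(\frac{11}{3}\right)^{2} = \frac{121}{9}$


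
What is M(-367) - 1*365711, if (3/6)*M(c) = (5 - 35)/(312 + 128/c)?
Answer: -10457145839/28594 ≈ -3.6571e+5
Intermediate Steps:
M(c) = -60/(312 + 128/c) (M(c) = 2*((5 - 35)/(312 + 128/c)) = 2*(-30/(312 + 128/c)) = -60/(312 + 128/c))
M(-367) - 1*365711 = -15*(-367)/(32 + 78*(-367)) - 1*365711 = -15*(-367)/(32 - 28626) - 365711 = -15*(-367)/(-28594) - 365711 = -15*(-367)*(-1/28594) - 365711 = -5505/28594 - 365711 = -10457145839/28594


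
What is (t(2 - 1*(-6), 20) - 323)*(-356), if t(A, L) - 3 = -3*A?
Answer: 122464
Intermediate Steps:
t(A, L) = 3 - 3*A
(t(2 - 1*(-6), 20) - 323)*(-356) = ((3 - 3*(2 - 1*(-6))) - 323)*(-356) = ((3 - 3*(2 + 6)) - 323)*(-356) = ((3 - 3*8) - 323)*(-356) = ((3 - 24) - 323)*(-356) = (-21 - 323)*(-356) = -344*(-356) = 122464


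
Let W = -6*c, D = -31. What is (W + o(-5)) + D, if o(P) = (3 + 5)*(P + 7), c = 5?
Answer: -45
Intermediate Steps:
o(P) = 56 + 8*P (o(P) = 8*(7 + P) = 56 + 8*P)
W = -30 (W = -6*5 = -30)
(W + o(-5)) + D = (-30 + (56 + 8*(-5))) - 31 = (-30 + (56 - 40)) - 31 = (-30 + 16) - 31 = -14 - 31 = -45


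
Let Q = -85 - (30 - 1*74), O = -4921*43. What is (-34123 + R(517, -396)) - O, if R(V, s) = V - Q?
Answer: 178038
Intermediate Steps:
O = -211603
Q = -41 (Q = -85 - (30 - 74) = -85 - 1*(-44) = -85 + 44 = -41)
R(V, s) = 41 + V (R(V, s) = V - 1*(-41) = V + 41 = 41 + V)
(-34123 + R(517, -396)) - O = (-34123 + (41 + 517)) - 1*(-211603) = (-34123 + 558) + 211603 = -33565 + 211603 = 178038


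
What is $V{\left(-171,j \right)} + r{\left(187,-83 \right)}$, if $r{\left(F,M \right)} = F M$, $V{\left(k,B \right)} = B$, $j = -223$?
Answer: $-15744$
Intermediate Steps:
$V{\left(-171,j \right)} + r{\left(187,-83 \right)} = -223 + 187 \left(-83\right) = -223 - 15521 = -15744$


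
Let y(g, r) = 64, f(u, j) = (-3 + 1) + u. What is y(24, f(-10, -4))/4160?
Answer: 1/65 ≈ 0.015385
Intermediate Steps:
f(u, j) = -2 + u
y(24, f(-10, -4))/4160 = 64/4160 = 64*(1/4160) = 1/65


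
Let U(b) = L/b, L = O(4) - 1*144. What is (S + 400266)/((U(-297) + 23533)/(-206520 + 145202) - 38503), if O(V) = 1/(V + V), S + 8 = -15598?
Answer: -56041718546880/5609618358263 ≈ -9.9903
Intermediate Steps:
S = -15606 (S = -8 - 15598 = -15606)
O(V) = 1/(2*V)
L = -1151/8 (L = (½)/4 - 1*144 = (½)*(¼) - 144 = ⅛ - 144 = -1151/8 ≈ -143.88)
U(b) = -1151/(8*b)
(S + 400266)/((U(-297) + 23533)/(-206520 + 145202) - 38503) = (-15606 + 400266)/((-1151/8/(-297) + 23533)/(-206520 + 145202) - 38503) = 384660/((-1151/8*(-1/297) + 23533)/(-61318) - 38503) = 384660/((1151/2376 + 23533)*(-1/61318) - 38503) = 384660/((55915559/2376)*(-1/61318) - 38503) = 384660/(-55915559/145691568 - 38503) = 384660/(-5609618358263/145691568) = 384660*(-145691568/5609618358263) = -56041718546880/5609618358263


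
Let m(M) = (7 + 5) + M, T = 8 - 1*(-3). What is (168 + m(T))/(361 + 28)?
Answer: 191/389 ≈ 0.49100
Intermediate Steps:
T = 11 (T = 8 + 3 = 11)
m(M) = 12 + M
(168 + m(T))/(361 + 28) = (168 + (12 + 11))/(361 + 28) = (168 + 23)/389 = 191*(1/389) = 191/389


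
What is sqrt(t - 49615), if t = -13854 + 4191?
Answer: I*sqrt(59278) ≈ 243.47*I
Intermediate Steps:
t = -9663
sqrt(t - 49615) = sqrt(-9663 - 49615) = sqrt(-59278) = I*sqrt(59278)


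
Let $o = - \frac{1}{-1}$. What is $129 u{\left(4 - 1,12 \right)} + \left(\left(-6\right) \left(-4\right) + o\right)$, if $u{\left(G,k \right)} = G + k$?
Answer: $1960$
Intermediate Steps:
$o = 1$ ($o = \left(-1\right) \left(-1\right) = 1$)
$129 u{\left(4 - 1,12 \right)} + \left(\left(-6\right) \left(-4\right) + o\right) = 129 \left(\left(4 - 1\right) + 12\right) + \left(\left(-6\right) \left(-4\right) + 1\right) = 129 \left(\left(4 - 1\right) + 12\right) + \left(24 + 1\right) = 129 \left(3 + 12\right) + 25 = 129 \cdot 15 + 25 = 1935 + 25 = 1960$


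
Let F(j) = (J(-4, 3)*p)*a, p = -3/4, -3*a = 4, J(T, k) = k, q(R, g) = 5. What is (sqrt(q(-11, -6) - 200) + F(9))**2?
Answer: (3 + I*sqrt(195))**2 ≈ -186.0 + 83.785*I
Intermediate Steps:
a = -4/3 (a = -1/3*4 = -4/3 ≈ -1.3333)
p = -3/4 (p = -3*1/4 = -3/4 ≈ -0.75000)
F(j) = 3 (F(j) = (3*(-3/4))*(-4/3) = -9/4*(-4/3) = 3)
(sqrt(q(-11, -6) - 200) + F(9))**2 = (sqrt(5 - 200) + 3)**2 = (sqrt(-195) + 3)**2 = (I*sqrt(195) + 3)**2 = (3 + I*sqrt(195))**2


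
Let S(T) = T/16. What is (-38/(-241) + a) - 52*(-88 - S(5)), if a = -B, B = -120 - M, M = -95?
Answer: 4451181/964 ≈ 4617.4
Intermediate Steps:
S(T) = T/16 (S(T) = T*(1/16) = T/16)
B = -25 (B = -120 - 1*(-95) = -120 + 95 = -25)
a = 25 (a = -1*(-25) = 25)
(-38/(-241) + a) - 52*(-88 - S(5)) = (-38/(-241) + 25) - 52*(-88 - 5/16) = (-38*(-1/241) + 25) - 52*(-88 - 1*5/16) = (38/241 + 25) - 52*(-88 - 5/16) = 6063/241 - 52*(-1413/16) = 6063/241 + 18369/4 = 4451181/964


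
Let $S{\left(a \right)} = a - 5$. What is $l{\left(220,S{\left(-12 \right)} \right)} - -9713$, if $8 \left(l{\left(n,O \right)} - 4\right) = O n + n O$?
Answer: $8782$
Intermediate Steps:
$S{\left(a \right)} = -5 + a$
$l{\left(n,O \right)} = 4 + \frac{O n}{4}$ ($l{\left(n,O \right)} = 4 + \frac{O n + n O}{8} = 4 + \frac{O n + O n}{8} = 4 + \frac{2 O n}{8} = 4 + \frac{O n}{4}$)
$l{\left(220,S{\left(-12 \right)} \right)} - -9713 = \left(4 + \frac{1}{4} \left(-5 - 12\right) 220\right) - -9713 = \left(4 + \frac{1}{4} \left(-17\right) 220\right) + 9713 = \left(4 - 935\right) + 9713 = -931 + 9713 = 8782$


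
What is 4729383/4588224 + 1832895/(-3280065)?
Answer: 157843351587/334437176768 ≈ 0.47197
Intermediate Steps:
4729383/4588224 + 1832895/(-3280065) = 4729383*(1/4588224) + 1832895*(-1/3280065) = 1576461/1529408 - 122193/218671 = 157843351587/334437176768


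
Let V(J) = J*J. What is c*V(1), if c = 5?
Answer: 5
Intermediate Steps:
V(J) = J²
c*V(1) = 5*1² = 5*1 = 5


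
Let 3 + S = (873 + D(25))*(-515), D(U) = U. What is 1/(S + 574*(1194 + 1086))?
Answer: 1/846247 ≈ 1.1817e-6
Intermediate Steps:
S = -462473 (S = -3 + (873 + 25)*(-515) = -3 + 898*(-515) = -3 - 462470 = -462473)
1/(S + 574*(1194 + 1086)) = 1/(-462473 + 574*(1194 + 1086)) = 1/(-462473 + 574*2280) = 1/(-462473 + 1308720) = 1/846247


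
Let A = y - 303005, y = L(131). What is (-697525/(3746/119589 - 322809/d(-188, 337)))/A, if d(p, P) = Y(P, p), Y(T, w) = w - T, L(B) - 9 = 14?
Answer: 4865951838125/1299670649672698 ≈ 0.0037440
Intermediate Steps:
L(B) = 23 (L(B) = 9 + 14 = 23)
y = 23
A = -302982 (A = 23 - 303005 = -302982)
d(p, P) = p - P
(-697525/(3746/119589 - 322809/d(-188, 337)))/A = -697525/(3746/119589 - 322809/(-188 - 1*337))/(-302982) = -697525/(3746*(1/119589) - 322809/(-188 - 337))*(-1/302982) = -697525/(3746/119589 - 322809/(-525))*(-1/302982) = -697525/(3746/119589 - 322809*(-1/525))*(-1/302982) = -697525/(3746/119589 + 107603/175)*(-1/302982) = -697525/12868790717/20928075*(-1/302982) = -697525*20928075/12868790717*(-1/302982) = -14597855514375/12868790717*(-1/302982) = 4865951838125/1299670649672698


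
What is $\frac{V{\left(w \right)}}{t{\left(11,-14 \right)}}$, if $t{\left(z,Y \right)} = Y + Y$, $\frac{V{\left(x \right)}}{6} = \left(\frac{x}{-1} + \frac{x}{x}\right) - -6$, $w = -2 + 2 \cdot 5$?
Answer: $\frac{3}{14} \approx 0.21429$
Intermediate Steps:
$w = 8$ ($w = -2 + 10 = 8$)
$V{\left(x \right)} = 42 - 6 x$ ($V{\left(x \right)} = 6 \left(\left(\frac{x}{-1} + \frac{x}{x}\right) - -6\right) = 6 \left(\left(x \left(-1\right) + 1\right) + 6\right) = 6 \left(\left(- x + 1\right) + 6\right) = 6 \left(\left(1 - x\right) + 6\right) = 6 \left(7 - x\right) = 42 - 6 x$)
$t{\left(z,Y \right)} = 2 Y$
$\frac{V{\left(w \right)}}{t{\left(11,-14 \right)}} = \frac{42 - 48}{2 \left(-14\right)} = \frac{42 - 48}{-28} = \left(-6\right) \left(- \frac{1}{28}\right) = \frac{3}{14}$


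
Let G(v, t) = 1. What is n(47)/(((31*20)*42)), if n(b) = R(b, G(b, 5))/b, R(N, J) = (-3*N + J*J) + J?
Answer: -139/1223880 ≈ -0.00011357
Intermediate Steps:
R(N, J) = J + J² - 3*N (R(N, J) = (-3*N + J²) + J = (J² - 3*N) + J = J + J² - 3*N)
n(b) = (2 - 3*b)/b (n(b) = (1 + 1² - 3*b)/b = (1 + 1 - 3*b)/b = (2 - 3*b)/b)
n(47)/(((31*20)*42)) = (-3 + 2/47)/(((31*20)*42)) = (-3 + 2*(1/47))/((620*42)) = (-3 + 2/47)/26040 = -139/47*1/26040 = -139/1223880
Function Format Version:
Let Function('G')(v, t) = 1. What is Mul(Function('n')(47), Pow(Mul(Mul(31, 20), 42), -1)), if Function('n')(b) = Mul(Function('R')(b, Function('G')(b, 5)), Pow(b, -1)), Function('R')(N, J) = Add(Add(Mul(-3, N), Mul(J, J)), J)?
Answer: Rational(-139, 1223880) ≈ -0.00011357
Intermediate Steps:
Function('R')(N, J) = Add(J, Pow(J, 2), Mul(-3, N)) (Function('R')(N, J) = Add(Add(Mul(-3, N), Pow(J, 2)), J) = Add(Add(Pow(J, 2), Mul(-3, N)), J) = Add(J, Pow(J, 2), Mul(-3, N)))
Function('n')(b) = Mul(Pow(b, -1), Add(2, Mul(-3, b))) (Function('n')(b) = Mul(Add(1, Pow(1, 2), Mul(-3, b)), Pow(b, -1)) = Mul(Add(1, 1, Mul(-3, b)), Pow(b, -1)) = Mul(Add(2, Mul(-3, b)), Pow(b, -1)) = Mul(Pow(b, -1), Add(2, Mul(-3, b))))
Mul(Function('n')(47), Pow(Mul(Mul(31, 20), 42), -1)) = Mul(Add(-3, Mul(2, Pow(47, -1))), Pow(Mul(Mul(31, 20), 42), -1)) = Mul(Add(-3, Mul(2, Rational(1, 47))), Pow(Mul(620, 42), -1)) = Mul(Add(-3, Rational(2, 47)), Pow(26040, -1)) = Mul(Rational(-139, 47), Rational(1, 26040)) = Rational(-139, 1223880)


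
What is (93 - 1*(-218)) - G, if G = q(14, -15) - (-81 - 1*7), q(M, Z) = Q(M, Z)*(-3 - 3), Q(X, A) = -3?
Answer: 205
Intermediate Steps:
q(M, Z) = 18 (q(M, Z) = -3*(-3 - 3) = -3*(-6) = 18)
G = 106 (G = 18 - (-81 - 1*7) = 18 - (-81 - 7) = 18 - 1*(-88) = 18 + 88 = 106)
(93 - 1*(-218)) - G = (93 - 1*(-218)) - 1*106 = (93 + 218) - 106 = 311 - 106 = 205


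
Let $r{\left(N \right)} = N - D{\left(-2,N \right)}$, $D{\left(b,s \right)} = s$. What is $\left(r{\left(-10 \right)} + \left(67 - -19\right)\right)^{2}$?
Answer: $7396$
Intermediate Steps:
$r{\left(N \right)} = 0$ ($r{\left(N \right)} = N - N = 0$)
$\left(r{\left(-10 \right)} + \left(67 - -19\right)\right)^{2} = \left(0 + \left(67 - -19\right)\right)^{2} = \left(0 + \left(67 + 19\right)\right)^{2} = \left(0 + 86\right)^{2} = 86^{2} = 7396$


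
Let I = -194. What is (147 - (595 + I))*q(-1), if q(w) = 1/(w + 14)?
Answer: -254/13 ≈ -19.538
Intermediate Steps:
q(w) = 1/(14 + w)
(147 - (595 + I))*q(-1) = (147 - (595 - 194))/(14 - 1) = (147 - 1*401)/13 = (147 - 401)*(1/13) = -254*1/13 = -254/13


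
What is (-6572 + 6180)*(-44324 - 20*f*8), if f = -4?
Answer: 17124128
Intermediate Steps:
(-6572 + 6180)*(-44324 - 20*f*8) = (-6572 + 6180)*(-44324 - 20*(-4)*8) = -392*(-44324 + 80*8) = -392*(-44324 + 640) = -392*(-43684) = 17124128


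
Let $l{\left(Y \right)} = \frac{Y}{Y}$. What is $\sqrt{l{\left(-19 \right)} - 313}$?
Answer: $2 i \sqrt{78} \approx 17.664 i$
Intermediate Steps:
$l{\left(Y \right)} = 1$
$\sqrt{l{\left(-19 \right)} - 313} = \sqrt{1 - 313} = \sqrt{-312} = 2 i \sqrt{78}$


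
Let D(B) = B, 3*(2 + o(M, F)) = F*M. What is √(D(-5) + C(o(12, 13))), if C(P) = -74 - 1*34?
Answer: I*√113 ≈ 10.63*I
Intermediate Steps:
o(M, F) = -2 + F*M/3 (o(M, F) = -2 + (F*M)/3 = -2 + F*M/3)
C(P) = -108 (C(P) = -74 - 34 = -108)
√(D(-5) + C(o(12, 13))) = √(-5 - 108) = √(-113) = I*√113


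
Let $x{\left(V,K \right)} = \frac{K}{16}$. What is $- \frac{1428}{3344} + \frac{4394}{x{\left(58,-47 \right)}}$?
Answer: $- \frac{58790923}{39292} \approx -1496.3$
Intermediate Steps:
$x{\left(V,K \right)} = \frac{K}{16}$ ($x{\left(V,K \right)} = K \frac{1}{16} = \frac{K}{16}$)
$- \frac{1428}{3344} + \frac{4394}{x{\left(58,-47 \right)}} = - \frac{1428}{3344} + \frac{4394}{\frac{1}{16} \left(-47\right)} = \left(-1428\right) \frac{1}{3344} + \frac{4394}{- \frac{47}{16}} = - \frac{357}{836} + 4394 \left(- \frac{16}{47}\right) = - \frac{357}{836} - \frac{70304}{47} = - \frac{58790923}{39292}$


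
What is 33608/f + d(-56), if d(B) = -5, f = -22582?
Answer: -73259/11291 ≈ -6.4883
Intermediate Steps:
33608/f + d(-56) = 33608/(-22582) - 5 = 33608*(-1/22582) - 5 = -16804/11291 - 5 = -73259/11291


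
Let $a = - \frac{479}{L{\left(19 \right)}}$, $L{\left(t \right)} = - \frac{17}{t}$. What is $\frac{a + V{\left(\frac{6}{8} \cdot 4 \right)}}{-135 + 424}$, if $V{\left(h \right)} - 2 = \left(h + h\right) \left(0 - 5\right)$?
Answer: $\frac{8625}{4913} \approx 1.7555$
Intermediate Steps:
$V{\left(h \right)} = 2 - 10 h$ ($V{\left(h \right)} = 2 + \left(h + h\right) \left(0 - 5\right) = 2 + 2 h \left(-5\right) = 2 - 10 h$)
$a = \frac{9101}{17}$ ($a = - \frac{479}{\left(-17\right) \frac{1}{19}} = - \frac{479}{- \frac{17}{19}} = \left(-479\right) \left(- \frac{19}{17}\right) = \frac{9101}{17} \approx 535.35$)
$\frac{a + V{\left(\frac{6}{8} \cdot 4 \right)}}{-135 + 424} = \frac{\frac{9101}{17} + \left(2 - 10 \cdot \frac{6}{8} \cdot 4\right)}{-135 + 424} = \frac{\frac{9101}{17} + \left(2 - 10 \cdot 6 \cdot \frac{1}{8} \cdot 4\right)}{289} = \left(\frac{9101}{17} + \left(2 - 10 \cdot \frac{3}{4} \cdot 4\right)\right) \frac{1}{289} = \left(\frac{9101}{17} + \left(2 - 30\right)\right) \frac{1}{289} = \left(\frac{9101}{17} - 28\right) \frac{1}{289} = \frac{8625}{17} \cdot \frac{1}{289} = \frac{8625}{4913}$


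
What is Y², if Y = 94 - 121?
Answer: 729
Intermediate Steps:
Y = -27
Y² = (-27)² = 729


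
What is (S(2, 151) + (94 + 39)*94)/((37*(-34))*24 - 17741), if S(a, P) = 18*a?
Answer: -12538/47933 ≈ -0.26157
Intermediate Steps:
(S(2, 151) + (94 + 39)*94)/((37*(-34))*24 - 17741) = (18*2 + (94 + 39)*94)/((37*(-34))*24 - 17741) = (36 + 133*94)/(-1258*24 - 17741) = (36 + 12502)/(-30192 - 17741) = 12538/(-47933) = 12538*(-1/47933) = -12538/47933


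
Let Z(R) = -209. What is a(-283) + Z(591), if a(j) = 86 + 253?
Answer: 130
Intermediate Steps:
a(j) = 339
a(-283) + Z(591) = 339 - 209 = 130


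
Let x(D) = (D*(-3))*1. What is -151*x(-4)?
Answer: -1812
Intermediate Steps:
x(D) = -3*D (x(D) = -3*D*1 = -3*D)
-151*x(-4) = -(-453)*(-4) = -151*12 = -1812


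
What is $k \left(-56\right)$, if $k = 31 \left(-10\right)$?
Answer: $17360$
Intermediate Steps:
$k = -310$
$k \left(-56\right) = \left(-310\right) \left(-56\right) = 17360$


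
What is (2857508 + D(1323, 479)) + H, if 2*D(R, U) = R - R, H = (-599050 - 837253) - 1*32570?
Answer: 1388635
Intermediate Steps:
H = -1468873 (H = -1436303 - 32570 = -1468873)
D(R, U) = 0 (D(R, U) = (R - R)/2 = (½)*0 = 0)
(2857508 + D(1323, 479)) + H = (2857508 + 0) - 1468873 = 2857508 - 1468873 = 1388635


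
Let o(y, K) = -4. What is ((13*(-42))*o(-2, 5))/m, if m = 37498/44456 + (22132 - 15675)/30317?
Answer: 1471767626784/711939629 ≈ 2067.3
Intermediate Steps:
m = 711939629/673886276 (m = 37498*(1/44456) + 6457*(1/30317) = 18749/22228 + 6457/30317 = 711939629/673886276 ≈ 1.0565)
((13*(-42))*o(-2, 5))/m = ((13*(-42))*(-4))/(711939629/673886276) = -546*(-4)*(673886276/711939629) = 2184*(673886276/711939629) = 1471767626784/711939629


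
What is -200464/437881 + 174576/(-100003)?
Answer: -96490514848/43789413643 ≈ -2.2035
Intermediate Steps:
-200464/437881 + 174576/(-100003) = -200464*1/437881 + 174576*(-1/100003) = -200464/437881 - 174576/100003 = -96490514848/43789413643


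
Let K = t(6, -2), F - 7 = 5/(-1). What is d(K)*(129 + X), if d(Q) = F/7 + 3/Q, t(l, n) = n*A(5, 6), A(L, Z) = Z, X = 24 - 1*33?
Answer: 30/7 ≈ 4.2857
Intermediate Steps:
X = -9 (X = 24 - 33 = -9)
F = 2 (F = 7 + 5/(-1) = 7 + 5*(-1) = 7 - 5 = 2)
t(l, n) = 6*n (t(l, n) = n*6 = 6*n)
K = -12 (K = 6*(-2) = -12)
d(Q) = 2/7 + 3/Q
d(K)*(129 + X) = (2/7 + 3/(-12))*(129 - 9) = (2/7 + 3*(-1/12))*120 = (2/7 - 1/4)*120 = (1/28)*120 = 30/7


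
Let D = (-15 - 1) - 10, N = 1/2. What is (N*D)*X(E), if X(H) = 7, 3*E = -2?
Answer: -91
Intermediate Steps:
E = -2/3 (E = (1/3)*(-2) = -2/3 ≈ -0.66667)
N = 1/2 ≈ 0.50000
D = -26 (D = -16 - 10 = -26)
(N*D)*X(E) = ((1/2)*(-26))*7 = -13*7 = -91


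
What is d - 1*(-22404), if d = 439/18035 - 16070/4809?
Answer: 1942818265961/86730315 ≈ 22401.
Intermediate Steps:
d = -287711299/86730315 (d = 439*(1/18035) - 16070*1/4809 = 439/18035 - 16070/4809 = -287711299/86730315 ≈ -3.3173)
d - 1*(-22404) = -287711299/86730315 - 1*(-22404) = -287711299/86730315 + 22404 = 1942818265961/86730315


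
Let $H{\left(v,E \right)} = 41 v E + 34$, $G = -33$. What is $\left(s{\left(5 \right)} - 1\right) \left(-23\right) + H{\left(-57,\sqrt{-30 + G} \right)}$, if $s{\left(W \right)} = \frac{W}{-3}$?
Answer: $\frac{286}{3} - 7011 i \sqrt{7} \approx 95.333 - 18549.0 i$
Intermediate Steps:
$s{\left(W \right)} = - \frac{W}{3}$ ($s{\left(W \right)} = W \left(- \frac{1}{3}\right) = - \frac{W}{3}$)
$H{\left(v,E \right)} = 34 + 41 E v$ ($H{\left(v,E \right)} = 41 E v + 34 = 34 + 41 E v$)
$\left(s{\left(5 \right)} - 1\right) \left(-23\right) + H{\left(-57,\sqrt{-30 + G} \right)} = \left(\left(- \frac{1}{3}\right) 5 - 1\right) \left(-23\right) + \left(34 + 41 \sqrt{-30 - 33} \left(-57\right)\right) = \left(- \frac{5}{3} - 1\right) \left(-23\right) + \left(34 + 41 \sqrt{-63} \left(-57\right)\right) = \left(- \frac{8}{3}\right) \left(-23\right) + \left(34 + 41 \cdot 3 i \sqrt{7} \left(-57\right)\right) = \frac{184}{3} + \left(34 - 7011 i \sqrt{7}\right) = \frac{286}{3} - 7011 i \sqrt{7}$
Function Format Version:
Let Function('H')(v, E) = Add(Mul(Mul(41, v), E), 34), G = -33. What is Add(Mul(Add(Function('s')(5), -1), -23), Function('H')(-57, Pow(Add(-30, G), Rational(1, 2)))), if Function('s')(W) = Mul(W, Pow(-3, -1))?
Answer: Add(Rational(286, 3), Mul(-7011, I, Pow(7, Rational(1, 2)))) ≈ Add(95.333, Mul(-18549., I))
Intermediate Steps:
Function('s')(W) = Mul(Rational(-1, 3), W) (Function('s')(W) = Mul(W, Rational(-1, 3)) = Mul(Rational(-1, 3), W))
Function('H')(v, E) = Add(34, Mul(41, E, v)) (Function('H')(v, E) = Add(Mul(41, E, v), 34) = Add(34, Mul(41, E, v)))
Add(Mul(Add(Function('s')(5), -1), -23), Function('H')(-57, Pow(Add(-30, G), Rational(1, 2)))) = Add(Mul(Add(Mul(Rational(-1, 3), 5), -1), -23), Add(34, Mul(41, Pow(Add(-30, -33), Rational(1, 2)), -57))) = Add(Mul(Add(Rational(-5, 3), -1), -23), Add(34, Mul(41, Pow(-63, Rational(1, 2)), -57))) = Add(Mul(Rational(-8, 3), -23), Add(34, Mul(41, Mul(3, I, Pow(7, Rational(1, 2))), -57))) = Add(Rational(184, 3), Add(34, Mul(-7011, I, Pow(7, Rational(1, 2))))) = Add(Rational(286, 3), Mul(-7011, I, Pow(7, Rational(1, 2))))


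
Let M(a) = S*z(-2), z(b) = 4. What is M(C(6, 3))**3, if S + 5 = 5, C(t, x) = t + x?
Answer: 0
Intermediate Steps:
S = 0 (S = -5 + 5 = 0)
M(a) = 0 (M(a) = 0*4 = 0)
M(C(6, 3))**3 = 0**3 = 0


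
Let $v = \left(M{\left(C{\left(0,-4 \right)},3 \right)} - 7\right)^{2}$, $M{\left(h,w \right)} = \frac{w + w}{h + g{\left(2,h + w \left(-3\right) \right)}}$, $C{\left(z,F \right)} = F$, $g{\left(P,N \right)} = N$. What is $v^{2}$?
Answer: $\frac{244140625}{83521} \approx 2923.1$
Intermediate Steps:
$M{\left(h,w \right)} = \frac{2 w}{- 3 w + 2 h}$ ($M{\left(h,w \right)} = \frac{w + w}{h + \left(h + w \left(-3\right)\right)} = \frac{2 w}{h + \left(h - 3 w\right)} = \frac{2 w}{- 3 w + 2 h}$)
$v = \frac{15625}{289}$ ($v = \left(2 \cdot 3 \frac{1}{\left(-3\right) 3 + 2 \left(-4\right)} - 7\right)^{2} = \left(2 \cdot 3 \frac{1}{-9 - 8} - 7\right)^{2} = \left(2 \cdot 3 \frac{1}{-17} - 7\right)^{2} = \left(2 \cdot 3 \left(- \frac{1}{17}\right) - 7\right)^{2} = \left(- \frac{6}{17} - 7\right)^{2} = \left(- \frac{125}{17}\right)^{2} = \frac{15625}{289} \approx 54.066$)
$v^{2} = \left(\frac{15625}{289}\right)^{2} = \frac{244140625}{83521}$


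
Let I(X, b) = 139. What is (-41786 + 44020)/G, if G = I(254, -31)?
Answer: 2234/139 ≈ 16.072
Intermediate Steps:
G = 139
(-41786 + 44020)/G = (-41786 + 44020)/139 = 2234*(1/139) = 2234/139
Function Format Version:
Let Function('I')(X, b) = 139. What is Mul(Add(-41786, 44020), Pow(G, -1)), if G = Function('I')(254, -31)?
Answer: Rational(2234, 139) ≈ 16.072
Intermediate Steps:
G = 139
Mul(Add(-41786, 44020), Pow(G, -1)) = Mul(Add(-41786, 44020), Pow(139, -1)) = Mul(2234, Rational(1, 139)) = Rational(2234, 139)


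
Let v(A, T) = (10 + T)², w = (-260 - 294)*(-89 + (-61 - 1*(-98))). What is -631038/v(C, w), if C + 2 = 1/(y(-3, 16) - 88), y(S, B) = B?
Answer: -105173/138412854 ≈ -0.00075985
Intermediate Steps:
w = 28808 (w = -554*(-89 + (-61 + 98)) = -554*(-89 + 37) = -554*(-52) = 28808)
C = -145/72 (C = -2 + 1/(16 - 88) = -2 + 1/(-72) = -2 - 1/72 = -145/72 ≈ -2.0139)
-631038/v(C, w) = -631038/(10 + 28808)² = -631038/(28818²) = -631038/830477124 = -631038*1/830477124 = -105173/138412854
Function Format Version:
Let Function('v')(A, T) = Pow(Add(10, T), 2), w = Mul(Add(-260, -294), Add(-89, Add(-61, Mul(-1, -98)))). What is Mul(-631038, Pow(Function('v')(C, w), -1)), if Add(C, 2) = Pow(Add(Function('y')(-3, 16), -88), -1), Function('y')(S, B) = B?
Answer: Rational(-105173, 138412854) ≈ -0.00075985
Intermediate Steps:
w = 28808 (w = Mul(-554, Add(-89, Add(-61, 98))) = Mul(-554, Add(-89, 37)) = Mul(-554, -52) = 28808)
C = Rational(-145, 72) (C = Add(-2, Pow(Add(16, -88), -1)) = Add(-2, Pow(-72, -1)) = Add(-2, Rational(-1, 72)) = Rational(-145, 72) ≈ -2.0139)
Mul(-631038, Pow(Function('v')(C, w), -1)) = Mul(-631038, Pow(Pow(Add(10, 28808), 2), -1)) = Mul(-631038, Pow(Pow(28818, 2), -1)) = Mul(-631038, Pow(830477124, -1)) = Mul(-631038, Rational(1, 830477124)) = Rational(-105173, 138412854)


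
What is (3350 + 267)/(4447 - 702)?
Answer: 3617/3745 ≈ 0.96582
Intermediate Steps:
(3350 + 267)/(4447 - 702) = 3617/3745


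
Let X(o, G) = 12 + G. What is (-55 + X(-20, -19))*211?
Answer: -13082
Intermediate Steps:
(-55 + X(-20, -19))*211 = (-55 + (12 - 19))*211 = (-55 - 7)*211 = -62*211 = -13082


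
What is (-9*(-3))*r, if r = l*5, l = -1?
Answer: -135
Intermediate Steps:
r = -5 (r = -1*5 = -5)
(-9*(-3))*r = -9*(-3)*(-5) = 27*(-5) = -135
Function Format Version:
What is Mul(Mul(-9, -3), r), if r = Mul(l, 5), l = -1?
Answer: -135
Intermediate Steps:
r = -5 (r = Mul(-1, 5) = -5)
Mul(Mul(-9, -3), r) = Mul(Mul(-9, -3), -5) = Mul(27, -5) = -135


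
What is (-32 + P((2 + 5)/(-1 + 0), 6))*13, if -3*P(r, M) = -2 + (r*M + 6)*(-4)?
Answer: -3094/3 ≈ -1031.3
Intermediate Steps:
P(r, M) = 26/3 + 4*M*r/3 (P(r, M) = -(-2 + (r*M + 6)*(-4))/3 = -(-2 + (M*r + 6)*(-4))/3 = -(-2 + (6 + M*r)*(-4))/3 = -(-2 + (-24 - 4*M*r))/3 = -(-26 - 4*M*r)/3 = 26/3 + 4*M*r/3)
(-32 + P((2 + 5)/(-1 + 0), 6))*13 = (-32 + (26/3 + (4/3)*6*((2 + 5)/(-1 + 0))))*13 = (-32 + (26/3 + (4/3)*6*(7/(-1))))*13 = (-32 + (26/3 + (4/3)*6*(7*(-1))))*13 = (-32 + (26/3 + (4/3)*6*(-7)))*13 = (-32 + (26/3 - 56))*13 = (-32 - 142/3)*13 = -238/3*13 = -3094/3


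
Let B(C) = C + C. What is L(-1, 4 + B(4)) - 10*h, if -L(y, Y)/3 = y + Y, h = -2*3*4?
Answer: 207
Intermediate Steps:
h = -24 (h = -6*4 = -24)
B(C) = 2*C
L(y, Y) = -3*Y - 3*y (L(y, Y) = -3*(y + Y) = -3*(Y + y) = -3*Y - 3*y)
L(-1, 4 + B(4)) - 10*h = (-3*(4 + 2*4) - 3*(-1)) - 10*(-24) = (-3*(4 + 8) + 3) + 240 = (-3*12 + 3) + 240 = (-36 + 3) + 240 = -33 + 240 = 207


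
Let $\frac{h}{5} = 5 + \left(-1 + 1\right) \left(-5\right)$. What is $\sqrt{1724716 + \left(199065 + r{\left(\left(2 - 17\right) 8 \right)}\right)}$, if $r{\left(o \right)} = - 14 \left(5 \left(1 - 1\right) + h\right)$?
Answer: $\sqrt{1923431} \approx 1386.9$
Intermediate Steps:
$h = 25$ ($h = 5 \left(5 + \left(-1 + 1\right) \left(-5\right)\right) = 5 \left(5 + 0 \left(-5\right)\right) = 5 \left(5 + 0\right) = 5 \cdot 5 = 25$)
$r{\left(o \right)} = -350$ ($r{\left(o \right)} = - 14 \left(5 \left(1 - 1\right) + 25\right) = - 14 \left(5 \cdot 0 + 25\right) = - 14 \left(0 + 25\right) = \left(-14\right) 25 = -350$)
$\sqrt{1724716 + \left(199065 + r{\left(\left(2 - 17\right) 8 \right)}\right)} = \sqrt{1724716 + \left(199065 - 350\right)} = \sqrt{1724716 + 198715} = \sqrt{1923431}$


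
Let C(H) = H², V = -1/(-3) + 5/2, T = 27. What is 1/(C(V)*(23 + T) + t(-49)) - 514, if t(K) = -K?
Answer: -4166980/8107 ≈ -514.00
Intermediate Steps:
V = 17/6 (V = -1*(-⅓) + 5*(½) = ⅓ + 5/2 = 17/6 ≈ 2.8333)
1/(C(V)*(23 + T) + t(-49)) - 514 = 1/((17/6)²*(23 + 27) - 1*(-49)) - 514 = 1/((289/36)*50 + 49) - 514 = 1/(7225/18 + 49) - 514 = 1/(8107/18) - 514 = 18/8107 - 514 = -4166980/8107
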